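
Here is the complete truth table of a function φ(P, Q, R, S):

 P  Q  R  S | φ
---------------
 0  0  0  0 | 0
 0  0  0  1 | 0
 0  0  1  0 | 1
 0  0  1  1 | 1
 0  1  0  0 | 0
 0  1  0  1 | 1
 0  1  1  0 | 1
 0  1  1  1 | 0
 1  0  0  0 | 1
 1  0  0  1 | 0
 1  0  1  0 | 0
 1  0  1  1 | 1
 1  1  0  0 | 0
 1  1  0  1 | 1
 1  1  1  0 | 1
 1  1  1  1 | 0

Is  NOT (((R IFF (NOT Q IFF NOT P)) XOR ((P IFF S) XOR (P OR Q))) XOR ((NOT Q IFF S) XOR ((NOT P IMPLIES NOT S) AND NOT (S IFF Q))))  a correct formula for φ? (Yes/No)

Yes

Check the formula against φ row by row:
  P=0, Q=0, R=0, S=0: formula gives 0, φ = 0 ✓
  P=0, Q=0, R=0, S=1: formula gives 0, φ = 0 ✓
  P=0, Q=0, R=1, S=0: formula gives 1, φ = 1 ✓
  P=0, Q=0, R=1, S=1: formula gives 1, φ = 1 ✓
  …and likewise for the remaining 12 rows.
Every row agrees, so the formula is equivalent.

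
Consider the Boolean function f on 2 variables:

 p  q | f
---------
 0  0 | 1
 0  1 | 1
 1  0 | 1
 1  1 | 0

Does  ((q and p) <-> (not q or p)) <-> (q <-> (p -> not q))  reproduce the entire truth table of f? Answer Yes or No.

Evaluate ((q and p) <-> (not q or p)) <-> (q <-> (p -> not q)) on each row and compare to f:
  p=0, q=0: formula gives 1, f = 1 ✓
  p=0, q=1: formula gives 1, f = 1 ✓
  p=1, q=0: formula gives 1, f = 1 ✓
  p=1, q=1: formula gives 0, f = 0 ✓
Every row agrees, so the formula is equivalent.

Yes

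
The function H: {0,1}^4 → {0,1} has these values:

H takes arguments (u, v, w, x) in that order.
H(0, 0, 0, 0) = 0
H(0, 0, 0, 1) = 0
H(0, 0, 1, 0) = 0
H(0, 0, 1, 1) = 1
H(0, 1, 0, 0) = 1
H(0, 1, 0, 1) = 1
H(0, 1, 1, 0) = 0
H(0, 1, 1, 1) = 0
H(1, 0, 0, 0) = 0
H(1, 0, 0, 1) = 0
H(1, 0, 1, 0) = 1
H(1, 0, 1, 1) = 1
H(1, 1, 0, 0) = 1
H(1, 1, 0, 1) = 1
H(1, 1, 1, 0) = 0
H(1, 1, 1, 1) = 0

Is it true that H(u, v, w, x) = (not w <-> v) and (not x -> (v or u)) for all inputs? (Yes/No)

Test each input against both H and the formula:
  u=0, v=0, w=0, x=0: formula gives 0, H = 0 ✓
  u=0, v=0, w=0, x=1: formula gives 0, H = 0 ✓
  u=0, v=0, w=1, x=0: formula gives 0, H = 0 ✓
  u=0, v=0, w=1, x=1: formula gives 1, H = 1 ✓
  …and likewise for the remaining 12 rows.
No disagreement on any input; they are logically equivalent.

Yes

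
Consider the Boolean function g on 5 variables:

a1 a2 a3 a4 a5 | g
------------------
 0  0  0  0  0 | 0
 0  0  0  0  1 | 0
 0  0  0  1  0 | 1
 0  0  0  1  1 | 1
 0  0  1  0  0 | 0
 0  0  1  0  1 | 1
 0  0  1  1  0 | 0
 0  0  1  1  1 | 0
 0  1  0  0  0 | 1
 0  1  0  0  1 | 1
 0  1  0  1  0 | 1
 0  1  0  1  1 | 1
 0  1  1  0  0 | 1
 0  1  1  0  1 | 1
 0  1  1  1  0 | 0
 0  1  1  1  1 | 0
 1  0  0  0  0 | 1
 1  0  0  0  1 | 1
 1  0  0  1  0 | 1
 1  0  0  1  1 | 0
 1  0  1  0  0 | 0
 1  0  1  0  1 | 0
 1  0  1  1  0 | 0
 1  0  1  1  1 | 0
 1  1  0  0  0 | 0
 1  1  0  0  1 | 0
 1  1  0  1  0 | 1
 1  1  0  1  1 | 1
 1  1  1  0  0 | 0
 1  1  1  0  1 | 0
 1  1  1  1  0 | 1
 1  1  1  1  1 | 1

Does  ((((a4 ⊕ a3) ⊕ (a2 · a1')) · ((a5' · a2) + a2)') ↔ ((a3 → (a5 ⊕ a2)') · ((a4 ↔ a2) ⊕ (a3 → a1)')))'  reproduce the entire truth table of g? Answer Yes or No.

Test each input against both g and the formula:
  a1=0, a2=0, a3=0, a4=0, a5=0: formula gives 1, but g = 0 ✗
A single disagreement suffices: at (0,0,0,0,0) they differ, so the formula does not compute g.

No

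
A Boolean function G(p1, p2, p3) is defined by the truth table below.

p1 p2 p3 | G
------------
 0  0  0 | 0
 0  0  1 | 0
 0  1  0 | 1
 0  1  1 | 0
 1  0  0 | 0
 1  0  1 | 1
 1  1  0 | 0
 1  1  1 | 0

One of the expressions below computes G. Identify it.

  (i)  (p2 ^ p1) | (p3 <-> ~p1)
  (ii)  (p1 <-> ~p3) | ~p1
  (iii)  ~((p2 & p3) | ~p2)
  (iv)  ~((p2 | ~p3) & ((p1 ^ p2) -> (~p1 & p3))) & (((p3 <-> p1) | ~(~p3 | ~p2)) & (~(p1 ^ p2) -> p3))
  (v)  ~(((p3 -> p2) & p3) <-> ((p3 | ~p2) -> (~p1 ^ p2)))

(i) disagrees with G on (0,0,1) (formula → 1, table → 0); rule it out.
(ii) disagrees with G on (0,0,0) (formula → 1, table → 0); rule it out.
(iii) disagrees with G on (1,0,1) (formula → 0, table → 1); rule it out.
(v) disagrees with G on (0,0,0) (formula → 1, table → 0); rule it out.
(iv) is the remaining candidate, and it agrees with G on all 8 inputs.

iv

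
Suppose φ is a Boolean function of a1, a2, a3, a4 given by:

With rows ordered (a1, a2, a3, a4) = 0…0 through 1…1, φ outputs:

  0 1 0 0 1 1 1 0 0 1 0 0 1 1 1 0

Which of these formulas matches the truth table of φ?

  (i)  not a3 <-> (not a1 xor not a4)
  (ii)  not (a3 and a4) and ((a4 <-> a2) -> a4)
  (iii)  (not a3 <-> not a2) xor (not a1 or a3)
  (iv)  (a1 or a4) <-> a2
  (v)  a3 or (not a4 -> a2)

ii

(i) fails at (0,0,1,0): the formula yields 1, φ is 0.
(iii) fails at (0,0,0,1): the formula yields 0, φ is 1.
(iv) fails at (0,0,0,0): the formula yields 1, φ is 0.
(v) fails at (0,0,1,0): the formula yields 1, φ is 0.
(ii) is the remaining candidate, and it agrees with φ on all 16 inputs.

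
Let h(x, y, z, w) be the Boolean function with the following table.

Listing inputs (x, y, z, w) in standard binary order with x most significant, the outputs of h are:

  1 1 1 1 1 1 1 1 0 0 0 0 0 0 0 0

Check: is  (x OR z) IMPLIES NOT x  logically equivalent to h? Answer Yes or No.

Yes

Check the formula against h row by row:
  x=0, y=0, z=0, w=0: formula gives 1, h = 1 ✓
  x=0, y=0, z=0, w=1: formula gives 1, h = 1 ✓
  x=0, y=0, z=1, w=0: formula gives 1, h = 1 ✓
  x=0, y=0, z=1, w=1: formula gives 1, h = 1 ✓
  … (the remaining 12 rows also agree.)
Every row agrees, so the formula is equivalent.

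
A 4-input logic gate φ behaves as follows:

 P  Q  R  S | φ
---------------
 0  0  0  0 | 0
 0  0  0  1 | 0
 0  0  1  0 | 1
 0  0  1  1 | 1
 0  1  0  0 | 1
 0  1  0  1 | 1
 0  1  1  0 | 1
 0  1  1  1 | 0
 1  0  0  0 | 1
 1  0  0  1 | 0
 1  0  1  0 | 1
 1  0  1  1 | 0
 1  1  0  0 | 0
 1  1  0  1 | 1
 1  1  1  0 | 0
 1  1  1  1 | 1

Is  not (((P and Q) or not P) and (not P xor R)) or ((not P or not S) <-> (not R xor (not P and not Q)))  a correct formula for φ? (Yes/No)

No

Check the formula against φ row by row:
  P=0, Q=0, R=0, S=0: formula gives 0, φ = 0 ✓
  P=0, Q=0, R=0, S=1: formula gives 0, φ = 0 ✓
  P=0, Q=0, R=1, S=0: formula gives 1, φ = 1 ✓
  P=0, Q=0, R=1, S=1: formula gives 1, φ = 1 ✓
  …
  P=0, Q=1, R=1, S=1: formula gives 1, but φ = 0 ✗
Row (0,1,1,1) is a counterexample, so the formula is not equivalent to φ.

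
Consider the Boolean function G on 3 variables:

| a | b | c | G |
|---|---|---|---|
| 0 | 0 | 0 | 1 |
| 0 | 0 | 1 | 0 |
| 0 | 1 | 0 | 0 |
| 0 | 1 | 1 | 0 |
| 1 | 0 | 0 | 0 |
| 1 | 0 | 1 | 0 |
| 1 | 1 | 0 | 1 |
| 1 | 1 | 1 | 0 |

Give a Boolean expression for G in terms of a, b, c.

Collect the rows where G=1 — (0,0,0), (1,1,0) — and write one minterm per row: ¬a·¬b·¬c, a·b·¬c. Their union (logical OR) reproduces the table exactly.

G(a, b, c) = ((not a and not b) and not c) or ((a and b) and not c)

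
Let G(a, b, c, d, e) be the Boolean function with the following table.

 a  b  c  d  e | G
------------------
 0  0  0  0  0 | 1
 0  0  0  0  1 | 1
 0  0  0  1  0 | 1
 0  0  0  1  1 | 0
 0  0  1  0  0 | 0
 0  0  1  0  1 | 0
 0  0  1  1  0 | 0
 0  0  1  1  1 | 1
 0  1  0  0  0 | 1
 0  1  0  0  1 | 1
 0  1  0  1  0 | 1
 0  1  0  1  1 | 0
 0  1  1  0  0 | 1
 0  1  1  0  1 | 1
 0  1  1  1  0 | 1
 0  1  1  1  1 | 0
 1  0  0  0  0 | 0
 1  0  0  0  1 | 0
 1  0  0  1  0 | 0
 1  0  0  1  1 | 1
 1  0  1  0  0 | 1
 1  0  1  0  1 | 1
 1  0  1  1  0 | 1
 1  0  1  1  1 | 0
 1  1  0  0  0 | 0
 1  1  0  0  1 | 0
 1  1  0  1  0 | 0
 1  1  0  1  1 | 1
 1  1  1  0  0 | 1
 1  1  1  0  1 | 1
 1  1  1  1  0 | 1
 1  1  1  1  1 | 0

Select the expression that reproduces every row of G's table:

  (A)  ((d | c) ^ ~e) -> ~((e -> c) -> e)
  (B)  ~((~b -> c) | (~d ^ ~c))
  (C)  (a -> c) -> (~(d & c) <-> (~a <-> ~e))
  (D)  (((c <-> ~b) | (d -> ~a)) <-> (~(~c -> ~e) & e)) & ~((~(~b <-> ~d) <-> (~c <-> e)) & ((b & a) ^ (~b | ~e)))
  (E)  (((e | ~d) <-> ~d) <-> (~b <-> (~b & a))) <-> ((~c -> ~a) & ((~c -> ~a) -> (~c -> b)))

(A): at (0,0,1,0,0) it gives 1, but G = 0 — eliminated.
(B): at (0,0,0,1,0) it gives 0, but G = 1 — eliminated.
(C): at (0,0,0,0,1) it gives 0, but G = 1 — eliminated.
(D): at (0,0,0,0,0) it gives 0, but G = 1 — eliminated.
That leaves (E). Evaluating it on every row reproduces the table of G exactly.

E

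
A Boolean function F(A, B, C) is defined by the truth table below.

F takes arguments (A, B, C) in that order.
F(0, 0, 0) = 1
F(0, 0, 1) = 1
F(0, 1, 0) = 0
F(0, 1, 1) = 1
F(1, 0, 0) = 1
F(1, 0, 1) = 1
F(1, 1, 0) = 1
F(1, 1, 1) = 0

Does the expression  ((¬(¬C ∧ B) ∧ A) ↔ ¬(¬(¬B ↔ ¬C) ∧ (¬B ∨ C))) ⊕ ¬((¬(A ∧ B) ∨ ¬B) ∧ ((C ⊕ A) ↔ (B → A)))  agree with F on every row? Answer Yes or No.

Yes

Check the formula against F row by row:
  A=0, B=0, C=0: formula gives 1, F = 1 ✓
  A=0, B=0, C=1: formula gives 1, F = 1 ✓
  A=0, B=1, C=0: formula gives 0, F = 0 ✓
  A=0, B=1, C=1: formula gives 1, F = 1 ✓
  A=1, B=0, C=0: formula gives 1, F = 1 ✓
  …and likewise for the remaining 3 rows.
No disagreement on any input; they are logically equivalent.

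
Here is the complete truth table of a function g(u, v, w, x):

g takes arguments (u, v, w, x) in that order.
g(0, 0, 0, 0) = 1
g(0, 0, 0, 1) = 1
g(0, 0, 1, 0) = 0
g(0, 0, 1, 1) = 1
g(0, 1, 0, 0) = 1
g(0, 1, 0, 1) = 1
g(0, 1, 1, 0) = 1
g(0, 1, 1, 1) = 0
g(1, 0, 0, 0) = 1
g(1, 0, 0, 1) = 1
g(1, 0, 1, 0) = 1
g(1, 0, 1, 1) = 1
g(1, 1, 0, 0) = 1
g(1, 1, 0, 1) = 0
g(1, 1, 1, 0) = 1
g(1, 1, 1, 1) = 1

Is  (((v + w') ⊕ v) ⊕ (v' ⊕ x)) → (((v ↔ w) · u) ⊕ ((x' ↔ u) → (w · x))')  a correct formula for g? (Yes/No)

Yes

Evaluate (((v + w') ⊕ v) ⊕ (v' ⊕ x)) → (((v ↔ w) · u) ⊕ ((x' ↔ u) → (w · x))') on each row and compare to g:
  u=0, v=0, w=0, x=0: formula gives 1, g = 1 ✓
  u=0, v=0, w=0, x=1: formula gives 1, g = 1 ✓
  u=0, v=0, w=1, x=0: formula gives 0, g = 0 ✓
  u=0, v=0, w=1, x=1: formula gives 1, g = 1 ✓
  … (the remaining 12 rows also agree.)
No disagreement on any input; they are logically equivalent.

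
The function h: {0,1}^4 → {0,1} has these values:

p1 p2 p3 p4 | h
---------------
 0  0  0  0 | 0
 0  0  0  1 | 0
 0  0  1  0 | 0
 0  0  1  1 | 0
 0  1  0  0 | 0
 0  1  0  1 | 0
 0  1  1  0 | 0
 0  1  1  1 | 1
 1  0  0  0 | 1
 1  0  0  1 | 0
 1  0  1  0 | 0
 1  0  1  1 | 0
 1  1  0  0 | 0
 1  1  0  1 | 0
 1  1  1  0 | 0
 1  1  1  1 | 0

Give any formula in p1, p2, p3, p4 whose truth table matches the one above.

h(p1, p2, p3, p4) = (((NOT p1 AND p2) AND p3) AND p4) OR (((p1 AND NOT p2) AND NOT p3) AND NOT p4)

h=1 on 2 inputs: (0,1,1,1), (1,0,0,0). Reading each as a conjunction of literals (¬p1·p2·p3·p4, p1·¬p2·¬p3·¬p4) and taking the OR gives the canonical DNF.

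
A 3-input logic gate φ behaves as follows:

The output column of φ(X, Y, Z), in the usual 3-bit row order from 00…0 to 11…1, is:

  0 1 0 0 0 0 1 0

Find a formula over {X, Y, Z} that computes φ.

φ=1 on 2 inputs: (0,0,1), (1,1,0). Reading each as a conjunction of literals (¬X·¬Y·Z, X·Y·¬Z) and taking the OR gives the canonical DNF.

φ(X, Y, Z) = ((X' · Y') · Z) + ((X · Y) · Z')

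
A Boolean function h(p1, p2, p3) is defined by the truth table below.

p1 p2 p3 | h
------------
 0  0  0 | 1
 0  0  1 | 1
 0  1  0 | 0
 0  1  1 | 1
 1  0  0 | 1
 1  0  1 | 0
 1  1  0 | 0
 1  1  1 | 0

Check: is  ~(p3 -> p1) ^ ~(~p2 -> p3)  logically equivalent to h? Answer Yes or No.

Yes

Test each input against both h and the formula:
  p1=0, p2=0, p3=0: formula gives 1, h = 1 ✓
  p1=0, p2=0, p3=1: formula gives 1, h = 1 ✓
  p1=0, p2=1, p3=0: formula gives 0, h = 0 ✓
  p1=0, p2=1, p3=1: formula gives 1, h = 1 ✓
  p1=1, p2=0, p3=0: formula gives 1, h = 1 ✓
  …and likewise for the remaining 3 rows.
No disagreement on any input; they are logically equivalent.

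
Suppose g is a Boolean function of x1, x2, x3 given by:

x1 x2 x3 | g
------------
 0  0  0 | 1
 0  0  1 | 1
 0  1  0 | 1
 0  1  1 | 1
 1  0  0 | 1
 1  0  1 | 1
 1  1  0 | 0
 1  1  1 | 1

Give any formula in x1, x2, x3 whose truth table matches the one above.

g(x1, x2, x3) = ¬((x1 ∧ x2) ∧ ¬x3)

Only row (1,1,0) gives 0. So g is 1 everywhere except there — the complement of the minterm x1·x2·¬x3.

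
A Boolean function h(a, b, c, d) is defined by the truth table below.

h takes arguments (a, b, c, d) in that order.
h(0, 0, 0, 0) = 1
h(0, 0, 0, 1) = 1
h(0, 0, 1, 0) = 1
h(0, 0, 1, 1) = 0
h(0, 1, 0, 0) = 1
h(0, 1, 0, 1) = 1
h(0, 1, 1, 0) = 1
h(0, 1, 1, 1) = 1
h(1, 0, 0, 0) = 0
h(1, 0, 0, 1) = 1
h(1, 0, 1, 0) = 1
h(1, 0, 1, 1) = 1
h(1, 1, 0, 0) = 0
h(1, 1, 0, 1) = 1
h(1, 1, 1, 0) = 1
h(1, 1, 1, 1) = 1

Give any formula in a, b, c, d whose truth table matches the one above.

There are just 3 zero rows: (0,0,1,1), (1,0,0,0), (1,1,0,0). Their minterms are ¬a·¬b·c·d, a·¬b·¬c·¬d, a·b·¬c·¬d; the OR of those covers precisely the 0-outputs, and negating it yields h.

h(a, b, c, d) = ~(((((~a & ~b) & c) & d) | (((a & ~b) & ~c) & ~d)) | (((a & b) & ~c) & ~d))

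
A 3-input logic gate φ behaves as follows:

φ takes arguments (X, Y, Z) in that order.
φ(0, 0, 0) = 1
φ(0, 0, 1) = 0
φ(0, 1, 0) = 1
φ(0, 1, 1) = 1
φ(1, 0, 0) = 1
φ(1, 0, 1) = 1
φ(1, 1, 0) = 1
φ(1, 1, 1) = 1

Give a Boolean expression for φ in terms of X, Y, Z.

Only row (0,0,1) gives 0. So φ is 1 everywhere except there — the complement of the minterm ¬X·¬Y·Z.

φ(X, Y, Z) = ((X' · Y') · Z)'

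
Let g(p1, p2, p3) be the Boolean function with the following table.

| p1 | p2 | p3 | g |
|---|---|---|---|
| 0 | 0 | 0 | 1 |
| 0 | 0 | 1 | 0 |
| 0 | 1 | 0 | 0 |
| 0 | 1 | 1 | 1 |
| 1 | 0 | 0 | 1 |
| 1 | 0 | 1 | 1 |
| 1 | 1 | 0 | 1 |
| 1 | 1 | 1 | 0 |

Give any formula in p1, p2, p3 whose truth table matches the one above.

The 0-rows are (0,0,1), (0,1,0), (1,1,1). Take each as a conjunction (¬p1·¬p2·p3, ¬p1·p2·¬p3, p1·p2·p3), form their disjunction, and complement — that gives a formula that is 1 everywhere g is.

g(p1, p2, p3) = ~((((~p1 & ~p2) & p3) | ((~p1 & p2) & ~p3)) | ((p1 & p2) & p3))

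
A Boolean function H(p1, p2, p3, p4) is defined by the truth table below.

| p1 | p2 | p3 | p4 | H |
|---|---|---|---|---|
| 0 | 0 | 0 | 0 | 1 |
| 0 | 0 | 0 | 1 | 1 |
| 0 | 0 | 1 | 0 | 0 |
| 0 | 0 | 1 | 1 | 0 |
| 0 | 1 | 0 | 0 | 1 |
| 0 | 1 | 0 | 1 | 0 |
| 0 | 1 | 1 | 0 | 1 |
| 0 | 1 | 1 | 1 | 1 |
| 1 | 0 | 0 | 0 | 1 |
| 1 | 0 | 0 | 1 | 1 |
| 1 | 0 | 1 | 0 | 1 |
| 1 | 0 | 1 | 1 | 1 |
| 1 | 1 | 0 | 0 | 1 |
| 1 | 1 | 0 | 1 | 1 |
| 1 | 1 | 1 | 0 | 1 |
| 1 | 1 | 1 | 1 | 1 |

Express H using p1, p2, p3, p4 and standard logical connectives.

H(p1, p2, p3, p4) = ¬(((((¬p1 ∧ ¬p2) ∧ p3) ∧ ¬p4) ∨ (((¬p1 ∧ ¬p2) ∧ p3) ∧ p4)) ∨ (((¬p1 ∧ p2) ∧ ¬p3) ∧ p4))

H is 0 on only 3 rows — (0,0,1,0), (0,0,1,1), (0,1,0,1). Writing each as a minterm (¬p1·¬p2·p3·¬p4, ¬p1·¬p2·p3·p4, ¬p1·p2·¬p3·p4) and OR-ing them characterizes exactly where H=0, so H is the negation of that disjunction.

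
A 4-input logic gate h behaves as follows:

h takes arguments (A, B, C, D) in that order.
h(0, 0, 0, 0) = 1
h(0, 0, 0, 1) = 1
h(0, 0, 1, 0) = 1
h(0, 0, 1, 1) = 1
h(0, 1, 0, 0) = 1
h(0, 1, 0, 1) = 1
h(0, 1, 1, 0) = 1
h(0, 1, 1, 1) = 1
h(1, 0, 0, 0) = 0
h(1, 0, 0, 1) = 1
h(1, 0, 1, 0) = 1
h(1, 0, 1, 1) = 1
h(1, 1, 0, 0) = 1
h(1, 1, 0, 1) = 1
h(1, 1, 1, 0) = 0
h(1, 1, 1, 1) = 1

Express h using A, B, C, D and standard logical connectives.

h(A, B, C, D) = ((((A · B') · C') · D') + (((A · B) · C) · D'))'

There are just 2 zero rows: (1,0,0,0), (1,1,1,0). Their minterms are A·¬B·¬C·¬D, A·B·C·¬D; the OR of those covers precisely the 0-outputs, and negating it yields h.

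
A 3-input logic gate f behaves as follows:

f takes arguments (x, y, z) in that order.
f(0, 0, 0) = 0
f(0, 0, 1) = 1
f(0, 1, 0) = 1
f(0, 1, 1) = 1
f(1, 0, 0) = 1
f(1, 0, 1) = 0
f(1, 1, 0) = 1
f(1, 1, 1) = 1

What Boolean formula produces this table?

f(x, y, z) = ~(((~x & ~y) & ~z) | ((x & ~y) & z))

The 0-rows are (0,0,0), (1,0,1). Take each as a conjunction (¬x·¬y·¬z, x·¬y·z), form their disjunction, and complement — that gives a formula that is 1 everywhere f is.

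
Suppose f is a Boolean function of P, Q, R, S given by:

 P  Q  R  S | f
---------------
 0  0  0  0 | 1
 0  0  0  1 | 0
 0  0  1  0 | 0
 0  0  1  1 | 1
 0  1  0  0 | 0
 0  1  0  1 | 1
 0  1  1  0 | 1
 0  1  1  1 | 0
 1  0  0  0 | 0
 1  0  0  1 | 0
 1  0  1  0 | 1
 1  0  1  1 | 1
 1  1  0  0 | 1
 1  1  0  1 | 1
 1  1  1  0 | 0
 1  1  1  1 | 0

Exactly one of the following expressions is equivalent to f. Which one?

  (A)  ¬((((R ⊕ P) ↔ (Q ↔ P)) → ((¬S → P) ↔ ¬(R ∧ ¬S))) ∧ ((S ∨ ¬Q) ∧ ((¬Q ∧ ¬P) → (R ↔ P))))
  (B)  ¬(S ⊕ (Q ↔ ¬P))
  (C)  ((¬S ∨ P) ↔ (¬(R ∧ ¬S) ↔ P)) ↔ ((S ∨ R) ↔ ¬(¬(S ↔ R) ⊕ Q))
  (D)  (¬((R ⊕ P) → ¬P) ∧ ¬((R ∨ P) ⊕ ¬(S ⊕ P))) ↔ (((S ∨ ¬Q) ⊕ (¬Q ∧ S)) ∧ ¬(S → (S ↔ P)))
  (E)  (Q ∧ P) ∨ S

C

(A) disagrees with f on (0,0,0,0) (formula → 0, table → 1); rule it out.
(B) disagrees with f on (0,0,1,0) (formula → 1, table → 0); rule it out.
(D) disagrees with f on (0,0,0,1) (formula → 1, table → 0); rule it out.
(E) disagrees with f on (0,0,0,0) (formula → 0, table → 1); rule it out.
That leaves (C). Evaluating it on every row reproduces the table of f exactly.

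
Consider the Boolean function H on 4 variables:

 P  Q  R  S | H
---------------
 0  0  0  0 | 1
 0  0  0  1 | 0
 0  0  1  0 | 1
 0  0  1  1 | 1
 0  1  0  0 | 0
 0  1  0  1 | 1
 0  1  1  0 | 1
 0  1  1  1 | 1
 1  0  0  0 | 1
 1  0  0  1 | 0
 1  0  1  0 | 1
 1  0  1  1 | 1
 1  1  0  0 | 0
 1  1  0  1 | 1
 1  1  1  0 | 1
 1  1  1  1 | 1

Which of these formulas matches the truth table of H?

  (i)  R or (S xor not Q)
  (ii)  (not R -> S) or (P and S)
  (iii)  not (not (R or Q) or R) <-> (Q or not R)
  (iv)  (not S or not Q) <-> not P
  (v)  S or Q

(ii) disagrees with H on (0,0,0,0) (formula → 0, table → 1); rule it out.
(iii) disagrees with H on (0,0,0,0) (formula → 0, table → 1); rule it out.
(iv) disagrees with H on (0,0,0,1) (formula → 1, table → 0); rule it out.
(v) disagrees with H on (0,0,0,0) (formula → 0, table → 1); rule it out.
(i) is the remaining candidate, and it agrees with H on all 16 inputs.

i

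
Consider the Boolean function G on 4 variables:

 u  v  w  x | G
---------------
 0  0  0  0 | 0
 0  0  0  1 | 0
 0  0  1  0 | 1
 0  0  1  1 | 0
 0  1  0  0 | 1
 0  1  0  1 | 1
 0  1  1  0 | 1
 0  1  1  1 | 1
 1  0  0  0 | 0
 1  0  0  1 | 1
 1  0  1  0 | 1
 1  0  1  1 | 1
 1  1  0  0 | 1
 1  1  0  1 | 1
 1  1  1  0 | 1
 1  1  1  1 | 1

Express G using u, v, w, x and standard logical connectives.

The 0-rows are (0,0,0,0), (0,0,0,1), (0,0,1,1), (1,0,0,0). Take each as a conjunction (¬u·¬v·¬w·¬x, ¬u·¬v·¬w·x, ¬u·¬v·w·x, u·¬v·¬w·¬x), form their disjunction, and complement — that gives a formula that is 1 everywhere G is.

G(u, v, w, x) = not ((((((not u and not v) and not w) and not x) or (((not u and not v) and not w) and x)) or (((not u and not v) and w) and x)) or (((u and not v) and not w) and not x))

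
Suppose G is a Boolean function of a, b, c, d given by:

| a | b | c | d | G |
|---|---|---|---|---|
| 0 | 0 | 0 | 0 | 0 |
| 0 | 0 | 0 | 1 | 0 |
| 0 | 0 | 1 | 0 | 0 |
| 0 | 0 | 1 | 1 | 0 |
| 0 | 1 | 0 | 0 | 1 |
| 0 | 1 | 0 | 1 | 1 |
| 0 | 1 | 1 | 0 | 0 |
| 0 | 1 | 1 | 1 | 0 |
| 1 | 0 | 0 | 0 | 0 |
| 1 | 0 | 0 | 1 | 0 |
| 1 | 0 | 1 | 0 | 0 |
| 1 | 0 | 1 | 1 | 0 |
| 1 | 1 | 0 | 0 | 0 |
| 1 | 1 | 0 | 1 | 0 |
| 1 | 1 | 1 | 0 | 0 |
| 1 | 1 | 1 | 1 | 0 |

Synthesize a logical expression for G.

G(a, b, c, d) = (((NOT a AND b) AND NOT c) AND NOT d) OR (((NOT a AND b) AND NOT c) AND d)

Collect the rows where G=1 — (0,1,0,0), (0,1,0,1) — and write one minterm per row: ¬a·b·¬c·¬d, ¬a·b·¬c·d. Their union (logical OR) reproduces the table exactly.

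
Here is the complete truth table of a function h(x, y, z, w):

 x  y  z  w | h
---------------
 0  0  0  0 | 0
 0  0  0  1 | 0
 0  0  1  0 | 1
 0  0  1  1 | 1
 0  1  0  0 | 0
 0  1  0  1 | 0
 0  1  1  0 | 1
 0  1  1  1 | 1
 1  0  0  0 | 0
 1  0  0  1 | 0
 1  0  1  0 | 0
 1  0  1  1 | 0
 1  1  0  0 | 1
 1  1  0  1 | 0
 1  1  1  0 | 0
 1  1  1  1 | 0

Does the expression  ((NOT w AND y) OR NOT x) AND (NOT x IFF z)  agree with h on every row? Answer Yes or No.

Yes

Check the formula against h row by row:
  x=0, y=0, z=0, w=0: formula gives 0, h = 0 ✓
  x=0, y=0, z=0, w=1: formula gives 0, h = 0 ✓
  x=0, y=0, z=1, w=0: formula gives 1, h = 1 ✓
  x=0, y=0, z=1, w=1: formula gives 1, h = 1 ✓
  … (the remaining 12 rows also agree.)
Every row agrees, so the formula is equivalent.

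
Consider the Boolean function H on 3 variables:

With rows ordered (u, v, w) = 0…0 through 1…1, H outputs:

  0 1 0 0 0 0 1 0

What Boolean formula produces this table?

Collect the rows where H=1 — (0,0,1), (1,1,0) — and write one minterm per row: ¬u·¬v·w, u·v·¬w. Their union (logical OR) reproduces the table exactly.

H(u, v, w) = ((NOT u AND NOT v) AND w) OR ((u AND v) AND NOT w)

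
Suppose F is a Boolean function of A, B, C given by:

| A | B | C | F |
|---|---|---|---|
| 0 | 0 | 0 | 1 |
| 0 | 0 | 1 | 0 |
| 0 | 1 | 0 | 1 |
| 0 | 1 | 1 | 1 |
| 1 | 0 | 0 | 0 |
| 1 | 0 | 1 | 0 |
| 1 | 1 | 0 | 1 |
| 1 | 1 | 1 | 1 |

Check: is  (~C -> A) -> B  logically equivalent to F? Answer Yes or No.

Yes

Evaluate (~C -> A) -> B on each row and compare to F:
  A=0, B=0, C=0: formula gives 1, F = 1 ✓
  A=0, B=0, C=1: formula gives 0, F = 0 ✓
  A=0, B=1, C=0: formula gives 1, F = 1 ✓
  A=0, B=1, C=1: formula gives 1, F = 1 ✓
  A=1, B=0, C=0: formula gives 0, F = 0 ✓
  …and likewise for the remaining 3 rows.
Every row agrees, so the formula is equivalent.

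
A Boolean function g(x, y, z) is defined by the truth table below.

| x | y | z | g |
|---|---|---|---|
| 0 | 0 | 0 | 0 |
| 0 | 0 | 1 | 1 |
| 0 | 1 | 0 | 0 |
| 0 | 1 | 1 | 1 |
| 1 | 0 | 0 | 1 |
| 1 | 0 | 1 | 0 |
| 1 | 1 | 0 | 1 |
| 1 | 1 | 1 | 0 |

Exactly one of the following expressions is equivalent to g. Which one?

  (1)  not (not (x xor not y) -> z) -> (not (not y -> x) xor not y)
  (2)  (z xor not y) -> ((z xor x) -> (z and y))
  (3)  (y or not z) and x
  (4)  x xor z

(1): at (0,0,0) it gives 1, but g = 0 — eliminated.
(2): at (0,0,0) it gives 1, but g = 0 — eliminated.
(3): at (0,0,1) it gives 0, but g = 1 — eliminated.
That leaves (4). Evaluating it on every row reproduces the table of g exactly.

4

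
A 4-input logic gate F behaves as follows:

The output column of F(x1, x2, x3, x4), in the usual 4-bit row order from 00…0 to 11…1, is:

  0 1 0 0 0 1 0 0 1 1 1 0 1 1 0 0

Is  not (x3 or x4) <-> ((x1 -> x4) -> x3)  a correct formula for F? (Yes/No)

No

Test each input against both F and the formula:
  x1=0, x2=0, x3=0, x4=0: formula gives 0, F = 0 ✓
  x1=0, x2=0, x3=0, x4=1: formula gives 1, F = 1 ✓
  x1=0, x2=0, x3=1, x4=0: formula gives 0, F = 0 ✓
  x1=0, x2=0, x3=1, x4=1: formula gives 0, F = 0 ✓
  …
  x1=1, x2=0, x3=1, x4=0: formula gives 0, but F = 1 ✗
Since they disagree at (1,0,1,0), the expression is not a correct formula for F.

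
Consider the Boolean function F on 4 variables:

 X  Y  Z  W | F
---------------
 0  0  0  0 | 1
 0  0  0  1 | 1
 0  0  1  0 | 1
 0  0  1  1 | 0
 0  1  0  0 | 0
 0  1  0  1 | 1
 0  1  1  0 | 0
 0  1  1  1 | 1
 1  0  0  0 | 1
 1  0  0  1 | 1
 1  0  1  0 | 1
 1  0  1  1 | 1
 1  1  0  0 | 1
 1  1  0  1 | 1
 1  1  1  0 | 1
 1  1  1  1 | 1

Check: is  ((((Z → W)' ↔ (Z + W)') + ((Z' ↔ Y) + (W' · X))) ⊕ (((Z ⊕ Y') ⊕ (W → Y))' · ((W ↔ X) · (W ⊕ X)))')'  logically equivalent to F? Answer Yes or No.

No

Test each input against both F and the formula:
  X=0, Y=0, Z=0, W=0: formula gives 0, but F = 1 ✗
Row (0,0,0,0) is a counterexample, so the formula is not equivalent to F.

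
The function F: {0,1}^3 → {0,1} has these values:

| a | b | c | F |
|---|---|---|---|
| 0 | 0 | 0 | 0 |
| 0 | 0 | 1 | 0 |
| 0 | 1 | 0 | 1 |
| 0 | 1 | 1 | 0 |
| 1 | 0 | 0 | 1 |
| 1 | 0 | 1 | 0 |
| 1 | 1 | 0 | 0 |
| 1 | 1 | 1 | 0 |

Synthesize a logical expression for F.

Collect the rows where F=1 — (0,1,0), (1,0,0) — and write one minterm per row: ¬a·b·¬c, a·¬b·¬c. Their union (logical OR) reproduces the table exactly.

F(a, b, c) = ((a' · b) · c') + ((a · b') · c')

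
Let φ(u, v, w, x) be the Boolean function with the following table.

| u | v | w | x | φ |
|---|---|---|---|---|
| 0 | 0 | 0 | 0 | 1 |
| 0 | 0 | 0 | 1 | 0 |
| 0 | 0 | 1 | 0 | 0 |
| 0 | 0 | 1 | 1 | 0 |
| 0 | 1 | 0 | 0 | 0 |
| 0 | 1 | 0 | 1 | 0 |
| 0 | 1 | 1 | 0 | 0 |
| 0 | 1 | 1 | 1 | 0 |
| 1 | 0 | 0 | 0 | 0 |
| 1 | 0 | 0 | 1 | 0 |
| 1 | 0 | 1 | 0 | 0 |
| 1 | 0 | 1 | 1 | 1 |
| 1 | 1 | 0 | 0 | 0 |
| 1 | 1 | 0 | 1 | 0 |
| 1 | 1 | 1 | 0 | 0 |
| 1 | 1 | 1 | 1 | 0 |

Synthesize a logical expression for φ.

The 1-rows are (0,0,0,0), (1,0,1,1). Each contributes one minterm — ¬u·¬v·¬w·¬x; u·¬v·w·x — and their disjunction is a sum-of-products form of φ.

φ(u, v, w, x) = (((u' · v') · w') · x') + (((u · v') · w) · x)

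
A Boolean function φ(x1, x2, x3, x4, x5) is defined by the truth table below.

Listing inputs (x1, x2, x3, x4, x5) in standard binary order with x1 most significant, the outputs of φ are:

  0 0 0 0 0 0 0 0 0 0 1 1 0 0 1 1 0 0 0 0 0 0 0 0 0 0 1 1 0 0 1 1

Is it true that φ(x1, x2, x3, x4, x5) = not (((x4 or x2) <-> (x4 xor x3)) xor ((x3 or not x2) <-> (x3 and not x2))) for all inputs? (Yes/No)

Check the formula against φ row by row:
  x1=0, x2=0, x3=0, x4=0, x5=0: formula gives 0, φ = 0 ✓
  x1=0, x2=0, x3=0, x4=0, x5=1: formula gives 0, φ = 0 ✓
  x1=0, x2=0, x3=0, x4=1, x5=0: formula gives 0, φ = 0 ✓
  x1=0, x2=0, x3=0, x4=1, x5=1: formula gives 0, φ = 0 ✓
  … (the remaining 28 rows also agree.)
No disagreement on any input; they are logically equivalent.

Yes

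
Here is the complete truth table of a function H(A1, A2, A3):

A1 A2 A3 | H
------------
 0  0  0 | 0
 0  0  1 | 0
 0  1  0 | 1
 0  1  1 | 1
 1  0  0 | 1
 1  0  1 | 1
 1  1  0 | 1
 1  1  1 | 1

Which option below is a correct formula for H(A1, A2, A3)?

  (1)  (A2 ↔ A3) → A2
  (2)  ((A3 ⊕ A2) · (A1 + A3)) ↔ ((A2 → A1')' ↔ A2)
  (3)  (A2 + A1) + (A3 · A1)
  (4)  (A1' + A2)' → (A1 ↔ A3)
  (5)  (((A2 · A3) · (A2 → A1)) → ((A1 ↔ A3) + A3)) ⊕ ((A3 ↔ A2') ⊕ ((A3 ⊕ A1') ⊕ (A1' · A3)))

(1): at (0,0,1) it gives 1, but H = 0 — eliminated.
(2): at (0,0,1) it gives 1, but H = 0 — eliminated.
(4): at (0,0,0) it gives 1, but H = 0 — eliminated.
(5): at (0,0,1) it gives 1, but H = 0 — eliminated.
That leaves (3). Evaluating it on every row reproduces the table of H exactly.

3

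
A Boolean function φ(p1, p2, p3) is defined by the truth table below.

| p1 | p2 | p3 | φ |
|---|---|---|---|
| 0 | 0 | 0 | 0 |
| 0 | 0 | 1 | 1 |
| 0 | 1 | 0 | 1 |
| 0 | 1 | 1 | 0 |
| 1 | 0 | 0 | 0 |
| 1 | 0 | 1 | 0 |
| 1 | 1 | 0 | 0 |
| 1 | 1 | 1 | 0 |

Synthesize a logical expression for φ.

φ(p1, p2, p3) = ((not p1 and not p2) and p3) or ((not p1 and p2) and not p3)

The 1-rows are (0,0,1), (0,1,0). Each contributes one minterm — ¬p1·¬p2·p3; ¬p1·p2·¬p3 — and their disjunction is a sum-of-products form of φ.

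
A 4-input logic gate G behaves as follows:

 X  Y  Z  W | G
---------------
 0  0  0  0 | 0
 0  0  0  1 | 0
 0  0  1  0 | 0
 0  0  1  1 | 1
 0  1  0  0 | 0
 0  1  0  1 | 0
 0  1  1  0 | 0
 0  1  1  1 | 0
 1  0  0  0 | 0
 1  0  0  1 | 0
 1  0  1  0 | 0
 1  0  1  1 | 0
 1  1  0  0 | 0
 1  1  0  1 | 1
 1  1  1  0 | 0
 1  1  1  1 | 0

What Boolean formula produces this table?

The 1-rows are (0,0,1,1), (1,1,0,1). Each contributes one minterm — ¬X·¬Y·Z·W; X·Y·¬Z·W — and their disjunction is a sum-of-products form of G.

G(X, Y, Z, W) = (((~X & ~Y) & Z) & W) | (((X & Y) & ~Z) & W)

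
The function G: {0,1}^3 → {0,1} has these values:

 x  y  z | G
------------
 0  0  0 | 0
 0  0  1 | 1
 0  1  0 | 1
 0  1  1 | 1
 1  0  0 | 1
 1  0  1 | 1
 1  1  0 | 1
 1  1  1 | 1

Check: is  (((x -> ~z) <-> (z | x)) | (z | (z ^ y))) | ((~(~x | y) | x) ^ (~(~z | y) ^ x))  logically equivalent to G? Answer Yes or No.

Yes

Evaluate (((x -> ~z) <-> (z | x)) | (z | (z ^ y))) | ((~(~x | y) | x) ^ (~(~z | y) ^ x)) on each row and compare to G:
  x=0, y=0, z=0: formula gives 0, G = 0 ✓
  x=0, y=0, z=1: formula gives 1, G = 1 ✓
  x=0, y=1, z=0: formula gives 1, G = 1 ✓
  x=0, y=1, z=1: formula gives 1, G = 1 ✓
  x=1, y=0, z=0: formula gives 1, G = 1 ✓
  … (the remaining 3 rows also agree.)
Every row agrees, so the formula is equivalent.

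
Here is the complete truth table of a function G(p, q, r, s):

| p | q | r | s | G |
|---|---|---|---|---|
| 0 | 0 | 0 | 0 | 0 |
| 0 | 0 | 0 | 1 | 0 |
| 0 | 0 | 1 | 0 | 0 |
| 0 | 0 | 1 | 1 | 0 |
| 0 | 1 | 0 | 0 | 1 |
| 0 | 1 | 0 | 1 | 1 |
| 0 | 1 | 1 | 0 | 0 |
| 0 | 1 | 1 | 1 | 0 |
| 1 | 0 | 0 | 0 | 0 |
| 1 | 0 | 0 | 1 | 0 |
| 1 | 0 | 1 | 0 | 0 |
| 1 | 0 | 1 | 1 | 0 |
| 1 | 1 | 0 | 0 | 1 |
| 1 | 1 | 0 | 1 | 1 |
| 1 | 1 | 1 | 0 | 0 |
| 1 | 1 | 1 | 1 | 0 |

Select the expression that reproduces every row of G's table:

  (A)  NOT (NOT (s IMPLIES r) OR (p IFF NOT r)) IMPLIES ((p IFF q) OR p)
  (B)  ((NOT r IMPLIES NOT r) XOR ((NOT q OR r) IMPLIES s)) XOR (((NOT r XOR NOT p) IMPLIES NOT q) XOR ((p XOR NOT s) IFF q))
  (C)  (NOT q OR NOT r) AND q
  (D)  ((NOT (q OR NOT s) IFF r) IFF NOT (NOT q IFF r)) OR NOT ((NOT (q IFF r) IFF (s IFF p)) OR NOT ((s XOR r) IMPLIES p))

C

(A) fails at (0,0,0,0): the formula yields 1, G is 0.
(B) fails at (0,1,0,0): the formula yields 0, G is 1.
(D) fails at (0,0,0,0): the formula yields 1, G is 0.
Only (C) survives; checking it on all 16 rows confirms it matches G.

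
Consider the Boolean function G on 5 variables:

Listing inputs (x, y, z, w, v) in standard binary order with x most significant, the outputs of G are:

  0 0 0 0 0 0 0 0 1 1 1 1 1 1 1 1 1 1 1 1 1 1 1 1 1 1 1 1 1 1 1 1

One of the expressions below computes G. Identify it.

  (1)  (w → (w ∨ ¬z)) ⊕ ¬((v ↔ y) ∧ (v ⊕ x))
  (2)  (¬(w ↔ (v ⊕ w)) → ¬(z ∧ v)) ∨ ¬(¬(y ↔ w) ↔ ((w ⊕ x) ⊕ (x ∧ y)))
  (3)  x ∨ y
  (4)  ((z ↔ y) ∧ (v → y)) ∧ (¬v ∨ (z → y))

(1) disagrees with G on (0,1,0,0,0) (formula → 0, table → 1); rule it out.
(2) disagrees with G on (0,0,0,0,0) (formula → 1, table → 0); rule it out.
(4) disagrees with G on (0,0,0,0,0) (formula → 1, table → 0); rule it out.
Only (3) survives; checking it on all 32 rows confirms it matches G.

3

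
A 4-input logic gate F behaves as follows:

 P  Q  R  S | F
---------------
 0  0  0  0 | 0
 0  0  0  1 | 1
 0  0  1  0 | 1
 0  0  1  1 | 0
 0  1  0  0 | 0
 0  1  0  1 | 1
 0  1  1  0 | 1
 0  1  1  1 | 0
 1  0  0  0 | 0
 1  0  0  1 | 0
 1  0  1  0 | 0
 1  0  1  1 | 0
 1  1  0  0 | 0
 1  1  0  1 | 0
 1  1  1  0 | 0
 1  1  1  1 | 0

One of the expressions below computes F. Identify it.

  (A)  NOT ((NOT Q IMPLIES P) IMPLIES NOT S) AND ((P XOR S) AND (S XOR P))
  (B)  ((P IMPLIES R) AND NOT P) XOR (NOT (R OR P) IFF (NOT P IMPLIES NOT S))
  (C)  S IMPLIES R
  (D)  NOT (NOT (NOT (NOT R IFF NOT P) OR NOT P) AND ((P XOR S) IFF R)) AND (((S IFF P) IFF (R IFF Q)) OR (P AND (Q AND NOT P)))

B

(A): at (0,0,0,1) it gives 0, but F = 1 — eliminated.
(C): at (0,0,0,0) it gives 1, but F = 0 — eliminated.
(D): at (0,0,0,0) it gives 1, but F = 0 — eliminated.
Only (B) survives; checking it on all 16 rows confirms it matches F.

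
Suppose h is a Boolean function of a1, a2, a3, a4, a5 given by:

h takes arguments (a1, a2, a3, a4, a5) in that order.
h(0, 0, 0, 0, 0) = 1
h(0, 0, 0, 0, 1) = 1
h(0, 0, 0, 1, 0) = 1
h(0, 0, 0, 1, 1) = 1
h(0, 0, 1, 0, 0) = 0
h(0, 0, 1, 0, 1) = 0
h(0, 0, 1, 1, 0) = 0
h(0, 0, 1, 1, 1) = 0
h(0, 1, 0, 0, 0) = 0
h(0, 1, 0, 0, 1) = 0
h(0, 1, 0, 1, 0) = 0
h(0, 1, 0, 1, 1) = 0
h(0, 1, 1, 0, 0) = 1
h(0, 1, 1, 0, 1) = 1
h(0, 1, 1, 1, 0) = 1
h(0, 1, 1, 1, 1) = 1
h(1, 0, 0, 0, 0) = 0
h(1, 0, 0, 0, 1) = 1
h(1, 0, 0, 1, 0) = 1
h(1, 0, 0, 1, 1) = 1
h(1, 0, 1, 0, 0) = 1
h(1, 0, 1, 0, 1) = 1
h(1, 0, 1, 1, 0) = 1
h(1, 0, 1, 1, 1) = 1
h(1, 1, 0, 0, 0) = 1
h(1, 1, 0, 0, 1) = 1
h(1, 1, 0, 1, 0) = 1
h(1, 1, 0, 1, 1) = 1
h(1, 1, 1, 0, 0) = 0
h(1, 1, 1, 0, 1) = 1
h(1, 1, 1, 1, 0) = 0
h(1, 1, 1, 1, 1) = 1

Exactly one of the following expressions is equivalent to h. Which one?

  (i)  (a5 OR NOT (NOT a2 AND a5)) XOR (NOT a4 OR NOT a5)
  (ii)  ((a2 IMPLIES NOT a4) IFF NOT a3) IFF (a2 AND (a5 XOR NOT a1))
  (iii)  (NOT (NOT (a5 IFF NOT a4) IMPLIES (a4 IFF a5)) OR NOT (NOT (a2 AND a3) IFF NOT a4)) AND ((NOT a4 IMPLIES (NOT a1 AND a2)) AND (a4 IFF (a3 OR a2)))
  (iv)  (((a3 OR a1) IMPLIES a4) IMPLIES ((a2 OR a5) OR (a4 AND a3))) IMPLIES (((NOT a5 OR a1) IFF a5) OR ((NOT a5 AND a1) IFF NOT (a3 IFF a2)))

(i) fails at (0,0,0,0,0): the formula yields 0, h is 1.
(ii) fails at (0,0,0,0,0): the formula yields 0, h is 1.
(iii) fails at (0,0,0,0,0): the formula yields 0, h is 1.
That leaves (iv). Evaluating it on every row reproduces the table of h exactly.

iv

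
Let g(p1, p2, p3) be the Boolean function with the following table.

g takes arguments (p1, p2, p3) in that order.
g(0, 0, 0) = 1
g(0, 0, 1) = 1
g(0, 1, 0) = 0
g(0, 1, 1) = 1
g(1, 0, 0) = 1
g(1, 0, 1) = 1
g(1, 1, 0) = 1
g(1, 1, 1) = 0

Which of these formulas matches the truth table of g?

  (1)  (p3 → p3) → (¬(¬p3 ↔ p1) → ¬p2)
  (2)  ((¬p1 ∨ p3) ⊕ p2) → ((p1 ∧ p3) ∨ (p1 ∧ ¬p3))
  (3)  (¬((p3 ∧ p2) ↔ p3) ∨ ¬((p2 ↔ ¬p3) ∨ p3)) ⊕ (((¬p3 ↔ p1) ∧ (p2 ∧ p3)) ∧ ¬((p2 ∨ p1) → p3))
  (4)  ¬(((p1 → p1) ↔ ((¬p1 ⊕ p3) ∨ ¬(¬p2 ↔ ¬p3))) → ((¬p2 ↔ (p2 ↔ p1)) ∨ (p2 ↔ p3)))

1

(2): at (0,0,0) it gives 0, but g = 1 — eliminated.
(3): at (0,1,1) it gives 0, but g = 1 — eliminated.
(4): at (0,0,0) it gives 0, but g = 1 — eliminated.
(1) is the remaining candidate, and it agrees with g on all 8 inputs.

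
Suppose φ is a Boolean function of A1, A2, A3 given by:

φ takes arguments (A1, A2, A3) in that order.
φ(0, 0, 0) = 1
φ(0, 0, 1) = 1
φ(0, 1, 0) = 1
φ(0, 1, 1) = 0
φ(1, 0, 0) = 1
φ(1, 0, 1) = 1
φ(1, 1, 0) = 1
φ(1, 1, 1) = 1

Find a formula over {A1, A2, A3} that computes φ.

Only row (0,1,1) gives 0. So φ is 1 everywhere except there — the complement of the minterm ¬A1·A2·A3.

φ(A1, A2, A3) = ((A1' · A2) · A3)'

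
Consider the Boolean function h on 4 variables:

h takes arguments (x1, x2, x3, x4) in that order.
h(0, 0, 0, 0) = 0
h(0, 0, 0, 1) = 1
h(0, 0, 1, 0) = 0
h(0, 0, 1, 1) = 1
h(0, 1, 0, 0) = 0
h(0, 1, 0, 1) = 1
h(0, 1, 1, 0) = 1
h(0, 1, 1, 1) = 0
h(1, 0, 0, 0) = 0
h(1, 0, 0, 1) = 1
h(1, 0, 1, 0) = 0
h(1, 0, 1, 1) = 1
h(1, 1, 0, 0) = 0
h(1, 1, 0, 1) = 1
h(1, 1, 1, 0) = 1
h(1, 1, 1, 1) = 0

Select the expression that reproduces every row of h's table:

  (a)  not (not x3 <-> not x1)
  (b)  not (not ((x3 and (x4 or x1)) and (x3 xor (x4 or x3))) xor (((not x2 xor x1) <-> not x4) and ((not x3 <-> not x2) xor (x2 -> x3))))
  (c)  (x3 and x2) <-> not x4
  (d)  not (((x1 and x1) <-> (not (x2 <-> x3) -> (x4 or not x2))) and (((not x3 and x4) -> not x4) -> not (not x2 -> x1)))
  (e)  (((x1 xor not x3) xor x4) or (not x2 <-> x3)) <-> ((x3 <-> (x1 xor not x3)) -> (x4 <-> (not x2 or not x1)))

(a) fails at (0,0,0,1): the formula yields 0, h is 1.
(b) fails at (0,0,0,1): the formula yields 0, h is 1.
(d) fails at (0,0,0,0): the formula yields 1, h is 0.
(e) fails at (0,0,0,0): the formula yields 1, h is 0.
(c) is the remaining candidate, and it agrees with h on all 16 inputs.

c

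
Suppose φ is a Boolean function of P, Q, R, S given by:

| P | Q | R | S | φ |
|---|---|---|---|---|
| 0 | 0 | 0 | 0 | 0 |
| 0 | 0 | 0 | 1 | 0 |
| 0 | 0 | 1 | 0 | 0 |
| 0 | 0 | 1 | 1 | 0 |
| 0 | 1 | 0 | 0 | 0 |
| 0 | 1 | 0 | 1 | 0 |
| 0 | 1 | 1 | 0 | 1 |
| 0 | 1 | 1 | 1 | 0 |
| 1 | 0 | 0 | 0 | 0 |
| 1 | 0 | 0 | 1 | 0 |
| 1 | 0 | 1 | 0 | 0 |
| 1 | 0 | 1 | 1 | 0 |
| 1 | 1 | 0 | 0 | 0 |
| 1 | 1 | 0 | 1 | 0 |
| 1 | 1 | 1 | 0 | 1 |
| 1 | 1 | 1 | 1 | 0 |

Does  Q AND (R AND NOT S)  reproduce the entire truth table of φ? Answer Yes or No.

Yes

Test each input against both φ and the formula:
  P=0, Q=0, R=0, S=0: formula gives 0, φ = 0 ✓
  P=0, Q=0, R=0, S=1: formula gives 0, φ = 0 ✓
  P=0, Q=0, R=1, S=0: formula gives 0, φ = 0 ✓
  P=0, Q=0, R=1, S=1: formula gives 0, φ = 0 ✓
  …and likewise for the remaining 12 rows.
No disagreement on any input; they are logically equivalent.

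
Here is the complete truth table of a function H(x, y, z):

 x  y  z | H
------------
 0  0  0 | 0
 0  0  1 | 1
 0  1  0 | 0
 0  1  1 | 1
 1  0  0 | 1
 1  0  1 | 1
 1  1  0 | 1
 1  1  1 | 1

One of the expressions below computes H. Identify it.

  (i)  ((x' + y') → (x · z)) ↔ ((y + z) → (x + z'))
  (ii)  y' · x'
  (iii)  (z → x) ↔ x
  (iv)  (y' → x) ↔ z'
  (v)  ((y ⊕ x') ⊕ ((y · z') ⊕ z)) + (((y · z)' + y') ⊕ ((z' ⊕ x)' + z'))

iii

(i): at (1,0,0) it gives 0, but H = 1 — eliminated.
(ii): at (0,0,0) it gives 1, but H = 0 — eliminated.
(iv): at (0,1,0) it gives 1, but H = 0 — eliminated.
(v): at (0,0,0) it gives 1, but H = 0 — eliminated.
That leaves (iii). Evaluating it on every row reproduces the table of H exactly.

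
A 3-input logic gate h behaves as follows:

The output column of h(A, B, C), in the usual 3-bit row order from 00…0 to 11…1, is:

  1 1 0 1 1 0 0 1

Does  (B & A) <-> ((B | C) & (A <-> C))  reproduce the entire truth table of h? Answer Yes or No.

Yes

Evaluate (B & A) <-> ((B | C) & (A <-> C)) on each row and compare to h:
  A=0, B=0, C=0: formula gives 1, h = 1 ✓
  A=0, B=0, C=1: formula gives 1, h = 1 ✓
  A=0, B=1, C=0: formula gives 0, h = 0 ✓
  A=0, B=1, C=1: formula gives 1, h = 1 ✓
  A=1, B=0, C=0: formula gives 1, h = 1 ✓
  … (the remaining 3 rows also agree.)
No disagreement on any input; they are logically equivalent.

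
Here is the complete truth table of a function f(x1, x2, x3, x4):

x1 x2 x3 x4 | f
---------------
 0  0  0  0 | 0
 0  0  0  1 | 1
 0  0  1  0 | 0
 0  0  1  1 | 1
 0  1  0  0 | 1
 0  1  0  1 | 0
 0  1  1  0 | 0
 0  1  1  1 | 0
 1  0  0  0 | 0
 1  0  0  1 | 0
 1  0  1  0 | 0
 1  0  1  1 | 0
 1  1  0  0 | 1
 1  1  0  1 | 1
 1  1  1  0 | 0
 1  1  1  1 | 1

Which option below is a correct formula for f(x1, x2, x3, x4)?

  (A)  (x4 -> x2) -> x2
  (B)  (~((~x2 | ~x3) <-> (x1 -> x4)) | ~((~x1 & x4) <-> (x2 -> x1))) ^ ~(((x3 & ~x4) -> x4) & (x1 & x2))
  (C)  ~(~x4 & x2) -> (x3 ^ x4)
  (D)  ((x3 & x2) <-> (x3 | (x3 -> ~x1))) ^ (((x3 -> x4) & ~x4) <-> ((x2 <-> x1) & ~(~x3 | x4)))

B

(A) fails at (0,1,0,1): the formula yields 1, f is 0.
(C) fails at (0,0,1,0): the formula yields 1, f is 0.
(D) fails at (0,1,0,0): the formula yields 0, f is 1.
That leaves (B). Evaluating it on every row reproduces the table of f exactly.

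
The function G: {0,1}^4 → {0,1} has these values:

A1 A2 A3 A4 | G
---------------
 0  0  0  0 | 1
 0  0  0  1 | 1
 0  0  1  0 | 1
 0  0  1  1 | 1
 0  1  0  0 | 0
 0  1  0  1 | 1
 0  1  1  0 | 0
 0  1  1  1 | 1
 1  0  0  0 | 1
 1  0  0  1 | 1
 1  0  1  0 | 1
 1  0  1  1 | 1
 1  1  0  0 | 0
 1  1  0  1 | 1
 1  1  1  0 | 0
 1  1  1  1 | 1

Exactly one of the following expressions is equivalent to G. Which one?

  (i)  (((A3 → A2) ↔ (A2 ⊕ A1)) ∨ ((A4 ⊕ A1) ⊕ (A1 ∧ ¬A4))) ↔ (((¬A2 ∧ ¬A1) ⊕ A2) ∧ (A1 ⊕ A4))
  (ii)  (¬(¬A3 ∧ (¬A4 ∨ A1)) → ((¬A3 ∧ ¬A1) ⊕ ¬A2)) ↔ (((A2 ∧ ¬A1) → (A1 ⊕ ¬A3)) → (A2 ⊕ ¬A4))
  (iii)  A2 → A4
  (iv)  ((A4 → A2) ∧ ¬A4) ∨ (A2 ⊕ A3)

iii

(i) fails at (0,0,1,0): the formula yields 0, G is 1.
(ii) fails at (0,0,1,1): the formula yields 0, G is 1.
(iv) fails at (0,0,0,1): the formula yields 0, G is 1.
That leaves (iii). Evaluating it on every row reproduces the table of G exactly.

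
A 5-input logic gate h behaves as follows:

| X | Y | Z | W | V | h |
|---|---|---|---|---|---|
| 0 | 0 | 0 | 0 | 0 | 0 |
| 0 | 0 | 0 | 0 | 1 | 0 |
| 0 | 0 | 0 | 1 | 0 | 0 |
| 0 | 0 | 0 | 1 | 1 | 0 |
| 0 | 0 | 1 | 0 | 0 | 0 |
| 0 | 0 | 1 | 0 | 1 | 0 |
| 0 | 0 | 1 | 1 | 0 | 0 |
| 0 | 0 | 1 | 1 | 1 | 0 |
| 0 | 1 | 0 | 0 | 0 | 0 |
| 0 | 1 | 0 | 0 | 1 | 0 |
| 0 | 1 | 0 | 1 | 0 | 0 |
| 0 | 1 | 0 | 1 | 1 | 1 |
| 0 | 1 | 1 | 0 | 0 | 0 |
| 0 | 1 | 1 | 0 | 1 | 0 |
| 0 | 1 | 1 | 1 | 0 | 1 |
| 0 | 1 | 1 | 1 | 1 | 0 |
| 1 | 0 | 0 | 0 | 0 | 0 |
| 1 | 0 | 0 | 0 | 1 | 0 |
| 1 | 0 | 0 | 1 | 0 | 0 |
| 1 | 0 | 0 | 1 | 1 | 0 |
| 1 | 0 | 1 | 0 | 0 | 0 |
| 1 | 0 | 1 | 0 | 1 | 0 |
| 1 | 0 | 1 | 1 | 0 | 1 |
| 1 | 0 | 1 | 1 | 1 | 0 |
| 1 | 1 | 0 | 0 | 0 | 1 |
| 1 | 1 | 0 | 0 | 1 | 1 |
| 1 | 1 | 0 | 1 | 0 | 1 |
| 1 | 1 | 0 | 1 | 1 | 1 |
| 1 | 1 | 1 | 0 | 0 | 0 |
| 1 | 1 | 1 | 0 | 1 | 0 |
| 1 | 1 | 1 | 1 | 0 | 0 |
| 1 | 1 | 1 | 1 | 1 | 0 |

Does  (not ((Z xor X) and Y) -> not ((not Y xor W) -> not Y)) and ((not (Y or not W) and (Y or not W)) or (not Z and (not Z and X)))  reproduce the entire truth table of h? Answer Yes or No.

Evaluate (not ((Z xor X) and Y) -> not ((not Y xor W) -> not Y)) and ((not (Y or not W) and (Y or not W)) or (not Z and (not Z and X))) on each row and compare to h:
  X=0, Y=0, Z=0, W=0, V=0: formula gives 0, h = 0 ✓
  X=0, Y=0, Z=0, W=0, V=1: formula gives 0, h = 0 ✓
  X=0, Y=0, Z=0, W=1, V=0: formula gives 0, h = 0 ✓
  X=0, Y=0, Z=0, W=1, V=1: formula gives 0, h = 0 ✓
  …
  X=0, Y=1, Z=0, W=1, V=1: formula gives 0, but h = 1 ✗
A single disagreement suffices: at (0,1,0,1,1) they differ, so the formula does not compute h.

No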